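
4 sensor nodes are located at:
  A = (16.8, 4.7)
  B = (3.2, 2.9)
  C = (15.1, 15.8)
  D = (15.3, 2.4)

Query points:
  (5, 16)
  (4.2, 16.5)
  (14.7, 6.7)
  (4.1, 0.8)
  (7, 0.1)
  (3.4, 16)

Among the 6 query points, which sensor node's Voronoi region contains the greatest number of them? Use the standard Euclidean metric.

C

(5, 16) — d² to each: A:266.93, B:174.85, C:102.05, D:291.05 → nearest is C
(4.2, 16.5) — d² to each: A:298, B:185.96, C:119.3, D:322.02 → nearest is C
(14.7, 6.7) — d² to each: A:8.41, B:146.69, C:82.97, D:18.85 → nearest is A
(4.1, 0.8) — d² to each: A:176.5, B:5.22, C:346, D:128 → nearest is B
(7, 0.1) — d² to each: A:117.2, B:22.28, C:312.1, D:74.18 → nearest is B
(3.4, 16) — d² to each: A:307.25, B:171.65, C:136.93, D:326.57 → nearest is C
Tally — A:1, B:2, C:3. C captures the most (3).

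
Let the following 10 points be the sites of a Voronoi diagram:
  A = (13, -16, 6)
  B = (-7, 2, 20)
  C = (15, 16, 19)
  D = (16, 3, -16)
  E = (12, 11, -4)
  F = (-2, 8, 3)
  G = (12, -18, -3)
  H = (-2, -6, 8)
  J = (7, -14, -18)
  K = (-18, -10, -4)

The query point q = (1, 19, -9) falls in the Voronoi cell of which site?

E

Compare squared distances (the ordering matches that of the actual distances):
|qA|² = 144 + 1225 + 225 = 1594
|qB|² = 64 + 289 + 841 = 1194
|qC|² = 196 + 9 + 784 = 989
|qD|² = 225 + 256 + 49 = 530
|qE|² = 121 + 64 + 25 = 210
|qF|² = 9 + 121 + 144 = 274
|qG|² = 121 + 1369 + 36 = 1526
|qH|² = 9 + 625 + 289 = 923
|qJ|² = 36 + 1089 + 81 = 1206
|qK|² = 361 + 841 + 25 = 1227
E is nearest.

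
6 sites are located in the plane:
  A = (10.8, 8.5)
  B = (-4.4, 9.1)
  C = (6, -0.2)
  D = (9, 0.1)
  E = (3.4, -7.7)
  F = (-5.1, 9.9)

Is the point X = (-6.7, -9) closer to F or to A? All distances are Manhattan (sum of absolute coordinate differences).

F

d(X,F) = |-6.7−(-5.1)| + |-9−9.9| = 1.6 + 18.9 = 20.5
d(X,A) = |-6.7−10.8| + |-9−8.5| = 17.5 + 17.5 = 35
20.5 < 35, so F is closer.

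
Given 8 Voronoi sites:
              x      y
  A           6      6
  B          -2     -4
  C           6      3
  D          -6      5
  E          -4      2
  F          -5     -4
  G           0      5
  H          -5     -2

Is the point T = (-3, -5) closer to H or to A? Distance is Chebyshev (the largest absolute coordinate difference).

d(T,H) = max(2, 3) = 3
d(T,A) = max(9, 11) = 11
3 < 11, so H is closer.

H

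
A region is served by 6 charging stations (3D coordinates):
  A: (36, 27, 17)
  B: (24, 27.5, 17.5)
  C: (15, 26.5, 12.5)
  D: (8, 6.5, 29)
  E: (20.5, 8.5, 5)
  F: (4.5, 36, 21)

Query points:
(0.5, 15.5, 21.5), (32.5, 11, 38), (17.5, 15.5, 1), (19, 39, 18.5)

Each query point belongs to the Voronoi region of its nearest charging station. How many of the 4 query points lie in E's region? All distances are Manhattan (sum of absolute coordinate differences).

(0.5, 15.5, 21.5) — d to each: A:51.5, B:39.5, C:34.5, D:24, E:43.5, F:25 → nearest is D
(32.5, 11, 38) — d to each: A:40.5, B:45.5, C:58.5, D:38, E:47.5, F:70 → nearest is D
(17.5, 15.5, 1) — d to each: A:46, B:35, C:25, D:46.5, E:14, F:53.5 → nearest is E
(19, 39, 18.5) — d to each: A:30.5, B:17.5, C:22.5, D:54, E:45.5, F:20 → nearest is B
1 of the 4 points has E as nearest.

1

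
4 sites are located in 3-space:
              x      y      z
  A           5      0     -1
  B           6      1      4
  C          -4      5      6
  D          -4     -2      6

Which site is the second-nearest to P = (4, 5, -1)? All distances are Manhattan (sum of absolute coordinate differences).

d(P,A) = 1 + 5 + 0 = 6
d(P,B) = 2 + 4 + 5 = 11
d(P,C) = 8 + 0 + 7 = 15
d(P,D) = 8 + 7 + 7 = 22
Sorted ascending: A, B, C, … — the second-nearest is B.

B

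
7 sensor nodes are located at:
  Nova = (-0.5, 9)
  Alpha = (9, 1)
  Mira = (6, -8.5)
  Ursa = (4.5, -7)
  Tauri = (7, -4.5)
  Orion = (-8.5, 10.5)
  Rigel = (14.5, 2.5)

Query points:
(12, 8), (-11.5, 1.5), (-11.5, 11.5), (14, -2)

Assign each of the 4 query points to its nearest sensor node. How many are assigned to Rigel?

2

(12, 8) — d² to each: Nova:157.25, Alpha:58, Mira:308.25, Ursa:281.25, Tauri:181.25, Orion:426.5, Rigel:36.5 → nearest is Rigel
(-11.5, 1.5) — d² to each: Nova:177.25, Alpha:420.5, Mira:406.25, Ursa:328.25, Tauri:378.25, Orion:90, Rigel:677 → nearest is Orion
(-11.5, 11.5) — d² to each: Nova:127.25, Alpha:530.5, Mira:706.25, Ursa:598.25, Tauri:598.25, Orion:10, Rigel:757 → nearest is Orion
(14, -2) — d² to each: Nova:331.25, Alpha:34, Mira:106.25, Ursa:115.25, Tauri:55.25, Orion:662.5, Rigel:20.5 → nearest is Rigel
2 of the 4 points have Rigel as nearest.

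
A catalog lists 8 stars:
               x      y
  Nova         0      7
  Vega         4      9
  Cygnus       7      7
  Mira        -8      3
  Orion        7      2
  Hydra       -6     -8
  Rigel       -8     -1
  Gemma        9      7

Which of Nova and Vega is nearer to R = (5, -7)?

Compare squared distances:
d²(R, Nova) = (5−0)² + (-7−7)² = 25 + 196 = 221
d²(R, Vega) = (5−4)² + (-7−9)² = 1 + 256 = 257
221 < 257, so Nova is closer.

Nova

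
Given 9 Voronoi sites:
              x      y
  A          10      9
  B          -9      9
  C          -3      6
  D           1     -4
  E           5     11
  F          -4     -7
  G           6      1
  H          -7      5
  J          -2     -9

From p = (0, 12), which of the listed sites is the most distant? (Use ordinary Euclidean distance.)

Squared Euclidean distances:
|pA|² = (0−10)² + (12−9)² = 100 + 9 = 109
|pB|² = (0−(-9))² + (12−9)² = 81 + 9 = 90
|pC|² = (0−(-3))² + (12−6)² = 9 + 36 = 45
|pD|² = (0−1)² + (12−(-4))² = 1 + 256 = 257
|pE|² = (0−5)² + (12−11)² = 25 + 1 = 26
|pF|² = (0−(-4))² + (12−(-7))² = 16 + 361 = 377
|pG|² = (0−6)² + (12−1)² = 36 + 121 = 157
|pH|² = (0−(-7))² + (12−5)² = 49 + 49 = 98
|pJ|² = (0−(-2))² + (12−(-9))² = 4 + 441 = 445
The largest is to J.

J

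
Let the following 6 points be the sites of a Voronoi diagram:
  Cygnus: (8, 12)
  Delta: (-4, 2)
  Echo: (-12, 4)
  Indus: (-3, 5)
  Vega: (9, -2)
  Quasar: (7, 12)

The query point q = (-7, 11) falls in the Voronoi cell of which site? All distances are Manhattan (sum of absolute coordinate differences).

d(q, Cygnus) = 15 + 1 = 16
d(q, Delta) = 3 + 9 = 12
d(q, Echo) = 5 + 7 = 12
d(q, Indus) = 4 + 6 = 10
d(q, Vega) = 16 + 13 = 29
d(q, Quasar) = 14 + 1 = 15
The smallest is to Indus, so q lies in the Voronoi region of Indus.

Indus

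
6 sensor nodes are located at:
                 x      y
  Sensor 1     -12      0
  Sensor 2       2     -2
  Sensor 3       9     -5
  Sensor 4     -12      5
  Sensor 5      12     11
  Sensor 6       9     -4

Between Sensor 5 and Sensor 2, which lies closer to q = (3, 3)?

Compare squared distances:
d²(q, Sensor 5) = (3−12)² + (3−11)² = 81 + 64 = 145
d²(q, Sensor 2) = (3−2)² + (3−(-2))² = 1 + 25 = 26
145 > 26, so Sensor 2 is closer.

Sensor 2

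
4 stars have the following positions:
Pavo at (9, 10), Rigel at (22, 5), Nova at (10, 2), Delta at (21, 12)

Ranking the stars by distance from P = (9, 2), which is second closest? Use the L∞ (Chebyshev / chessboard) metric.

d(P, Pavo) = max(0, 8) = 8
d(P, Rigel) = max(13, 3) = 13
d(P, Nova) = max(1, 0) = 1
d(P, Delta) = max(12, 10) = 12
Sorted ascending: Nova, Pavo, Delta, … — the second-nearest is Pavo.

Pavo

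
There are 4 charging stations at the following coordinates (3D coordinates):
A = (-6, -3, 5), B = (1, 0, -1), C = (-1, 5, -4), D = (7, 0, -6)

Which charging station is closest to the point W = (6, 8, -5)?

Squared Euclidean distances:
|WA|² = (6−(-6))² + (8−(-3))² + (-5−5)² = 144 + 121 + 100 = 365
|WB|² = (6−1)² + (8−0)² + (-5−(-1))² = 25 + 64 + 16 = 105
|WC|² = (6−(-1))² + (8−5)² + (-5−(-4))² = 49 + 9 + 1 = 59
|WD|² = (6−7)² + (8−0)² + (-5−(-6))² = 1 + 64 + 1 = 66
Minimum is at C.

C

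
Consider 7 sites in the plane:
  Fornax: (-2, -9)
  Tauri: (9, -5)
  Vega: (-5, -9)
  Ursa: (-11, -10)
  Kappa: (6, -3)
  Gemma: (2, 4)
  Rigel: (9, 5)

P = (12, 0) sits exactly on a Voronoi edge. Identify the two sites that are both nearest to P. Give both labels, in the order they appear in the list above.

Tauri and Rigel

Squared distances from P to each site:
d²(P, Fornax) = (12−(-2))² + (0−(-9))² = 196 + 81 = 277
d²(P, Tauri) = (12−9)² + (0−(-5))² = 9 + 25 = 34
d²(P, Vega) = (12−(-5))² + (0−(-9))² = 289 + 81 = 370
d²(P, Ursa) = (12−(-11))² + (0−(-10))² = 529 + 100 = 629
d²(P, Kappa) = (12−6)² + (0−(-3))² = 36 + 9 = 45
d²(P, Gemma) = (12−2)² + (0−4)² = 100 + 16 = 116
d²(P, Rigel) = (12−9)² + (0−5)² = 9 + 25 = 34
P is equidistant from Tauri and Rigel (both at squared distance 34), and every other site is strictly farther — so P lies on the Tauri–Rigel Voronoi edge.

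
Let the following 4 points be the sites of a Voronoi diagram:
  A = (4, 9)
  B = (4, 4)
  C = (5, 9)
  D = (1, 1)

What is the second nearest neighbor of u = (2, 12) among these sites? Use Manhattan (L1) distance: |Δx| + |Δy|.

C

d(u,A) = |2−4| + |12−9| = 2 + 3 = 5
d(u,B) = |2−4| + |12−4| = 2 + 8 = 10
d(u,C) = |2−5| + |12−9| = 3 + 3 = 6
d(u,D) = |2−1| + |12−1| = 1 + 11 = 12
Sorted ascending: A, C, B, … — the second-nearest is C.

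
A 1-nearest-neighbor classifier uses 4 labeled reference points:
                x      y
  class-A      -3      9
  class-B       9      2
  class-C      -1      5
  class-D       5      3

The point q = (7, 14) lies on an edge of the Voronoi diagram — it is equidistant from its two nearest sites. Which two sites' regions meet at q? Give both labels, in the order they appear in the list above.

class-A and class-D

Squared distances from q to each site:
d²(q, class-A) = (7−(-3))² + (14−9)² = 100 + 25 = 125
d²(q, class-B) = (7−9)² + (14−2)² = 4 + 144 = 148
d²(q, class-C) = (7−(-1))² + (14−5)² = 64 + 81 = 145
d²(q, class-D) = (7−5)² + (14−3)² = 4 + 121 = 125
q is equidistant from class-A and class-D (both at squared distance 125), and every other site is strictly farther — so q lies on the class-A–class-D Voronoi edge.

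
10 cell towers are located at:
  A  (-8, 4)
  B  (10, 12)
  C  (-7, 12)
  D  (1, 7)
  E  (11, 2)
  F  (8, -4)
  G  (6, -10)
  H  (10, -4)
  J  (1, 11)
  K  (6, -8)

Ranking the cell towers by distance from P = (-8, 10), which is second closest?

Compare squared distances (the ordering matches that of the actual distances):
|PA|² = (-8−(-8))² + (10−4)² = 0 + 36 = 36
|PB|² = (-8−10)² + (10−12)² = 324 + 4 = 328
|PC|² = (-8−(-7))² + (10−12)² = 1 + 4 = 5
|PD|² = (-8−1)² + (10−7)² = 81 + 9 = 90
|PE|² = (-8−11)² + (10−2)² = 361 + 64 = 425
|PF|² = (-8−8)² + (10−(-4))² = 256 + 196 = 452
|PG|² = (-8−6)² + (10−(-10))² = 196 + 400 = 596
|PH|² = (-8−10)² + (10−(-4))² = 324 + 196 = 520
|PJ|² = (-8−1)² + (10−11)² = 81 + 1 = 82
|PK|² = (-8−6)² + (10−(-8))² = 196 + 324 = 520
Sorted ascending: C, A, J, … — the second-nearest is A.

A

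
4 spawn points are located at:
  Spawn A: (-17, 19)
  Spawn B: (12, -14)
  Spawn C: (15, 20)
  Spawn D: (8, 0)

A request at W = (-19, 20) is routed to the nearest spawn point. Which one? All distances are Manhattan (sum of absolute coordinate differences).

d(W, Spawn A) = |-19−(-17)| + |20−19| = 2 + 1 = 3
d(W, Spawn B) = |-19−12| + |20−(-14)| = 31 + 34 = 65
d(W, Spawn C) = |-19−15| + |20−20| = 34 + 0 = 34
d(W, Spawn D) = |-19−8| + |20−0| = 27 + 20 = 47
The smallest is to Spawn A, so W lies in the Voronoi region of Spawn A.

Spawn A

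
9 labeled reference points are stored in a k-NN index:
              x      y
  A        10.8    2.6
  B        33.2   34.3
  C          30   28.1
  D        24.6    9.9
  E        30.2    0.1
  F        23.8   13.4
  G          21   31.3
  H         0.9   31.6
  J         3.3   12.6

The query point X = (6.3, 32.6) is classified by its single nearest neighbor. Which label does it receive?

Squared Euclidean distances:
|XA|² = (6.3−10.8)² + (32.6−2.6)² = 20.25 + 900 = 920.25
|XB|² = (6.3−33.2)² + (32.6−34.3)² = 723.61 + 2.89 = 726.5
|XC|² = (6.3−30)² + (32.6−28.1)² = 561.69 + 20.25 = 581.94
|XD|² = (6.3−24.6)² + (32.6−9.9)² = 334.89 + 515.29 = 850.18
|XE|² = (6.3−30.2)² + (32.6−0.1)² = 571.21 + 1056.25 = 1627.46
|XF|² = (6.3−23.8)² + (32.6−13.4)² = 306.25 + 368.64 = 674.89
|XG|² = (6.3−21)² + (32.6−31.3)² = 216.09 + 1.69 = 217.78
|XH|² = (6.3−0.9)² + (32.6−31.6)² = 29.16 + 1 = 30.16
|XJ|² = (6.3−3.3)² + (32.6−12.6)² = 9 + 400 = 409
H is nearest.

H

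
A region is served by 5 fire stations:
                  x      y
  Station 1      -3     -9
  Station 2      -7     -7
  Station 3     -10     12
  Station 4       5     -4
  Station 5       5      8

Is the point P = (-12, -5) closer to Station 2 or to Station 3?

Compare squared distances:
d²(P, Station 2) = (-12−(-7))² + (-5−(-7))² = 25 + 4 = 29
d²(P, Station 3) = (-12−(-10))² + (-5−12)² = 4 + 289 = 293
29 < 293, so Station 2 is closer.

Station 2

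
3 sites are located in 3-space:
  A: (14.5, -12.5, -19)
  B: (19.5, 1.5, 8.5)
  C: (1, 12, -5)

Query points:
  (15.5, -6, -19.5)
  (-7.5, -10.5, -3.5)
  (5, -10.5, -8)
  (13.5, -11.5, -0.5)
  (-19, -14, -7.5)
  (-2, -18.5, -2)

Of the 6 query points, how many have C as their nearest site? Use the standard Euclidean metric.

(15.5, -6, -19.5) — d² to each: A:43.5, B:856.25, C:744.5 → nearest is A
(-7.5, -10.5, -3.5) — d² to each: A:728.25, B:1017, C:580.75 → nearest is C
(5, -10.5, -8) — d² to each: A:215.25, B:626.5, C:531.25 → nearest is A
(13.5, -11.5, -0.5) — d² to each: A:344.25, B:286, C:728.75 → nearest is B
(-19, -14, -7.5) — d² to each: A:1256.75, B:1978.5, C:1082.25 → nearest is C
(-2, -18.5, -2) — d² to each: A:597.25, B:972.5, C:948.25 → nearest is A
2 of the 6 points have C as nearest.

2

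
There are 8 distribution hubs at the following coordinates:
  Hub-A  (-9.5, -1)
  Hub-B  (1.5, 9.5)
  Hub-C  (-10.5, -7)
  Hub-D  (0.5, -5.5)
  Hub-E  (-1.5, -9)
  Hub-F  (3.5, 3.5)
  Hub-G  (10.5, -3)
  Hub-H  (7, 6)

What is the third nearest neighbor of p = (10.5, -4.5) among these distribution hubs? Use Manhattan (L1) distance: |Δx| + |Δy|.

d(p, Hub-A) = 20 + 3.5 = 23.5
d(p, Hub-B) = 9 + 14 = 23
d(p, Hub-C) = 21 + 2.5 = 23.5
d(p, Hub-D) = 10 + 1 = 11
d(p, Hub-E) = 12 + 4.5 = 16.5
d(p, Hub-F) = 7 + 8 = 15
d(p, Hub-G) = 0 + 1.5 = 1.5
d(p, Hub-H) = 3.5 + 10.5 = 14
Sorted ascending: Hub-G, Hub-D, Hub-H, Hub-F, … — the third-nearest is Hub-H.

Hub-H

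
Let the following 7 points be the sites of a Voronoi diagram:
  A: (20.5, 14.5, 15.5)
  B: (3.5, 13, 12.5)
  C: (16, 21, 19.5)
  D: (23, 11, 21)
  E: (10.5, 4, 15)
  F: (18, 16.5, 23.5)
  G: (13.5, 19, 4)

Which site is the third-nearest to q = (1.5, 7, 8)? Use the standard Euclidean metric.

Compare squared distances (the ordering matches that of the actual distances):
|qA|² = (1.5−20.5)² + (7−14.5)² + (8−15.5)² = 361 + 56.25 + 56.25 = 473.5
|qB|² = (1.5−3.5)² + (7−13)² + (8−12.5)² = 4 + 36 + 20.25 = 60.25
|qC|² = (1.5−16)² + (7−21)² + (8−19.5)² = 210.25 + 196 + 132.25 = 538.5
|qD|² = (1.5−23)² + (7−11)² + (8−21)² = 462.25 + 16 + 169 = 647.25
|qE|² = (1.5−10.5)² + (7−4)² + (8−15)² = 81 + 9 + 49 = 139
|qF|² = (1.5−18)² + (7−16.5)² + (8−23.5)² = 272.25 + 90.25 + 240.25 = 602.75
|qG|² = (1.5−13.5)² + (7−19)² + (8−4)² = 144 + 144 + 16 = 304
Sorted ascending: B, E, G, A, … — the third-nearest is G.

G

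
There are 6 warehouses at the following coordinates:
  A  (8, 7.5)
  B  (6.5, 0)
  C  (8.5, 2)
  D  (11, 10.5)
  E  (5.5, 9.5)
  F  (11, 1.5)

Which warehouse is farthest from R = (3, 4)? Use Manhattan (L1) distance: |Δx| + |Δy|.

D

d(R,A) = |3−8| + |4−7.5| = 5 + 3.5 = 8.5
d(R,B) = |3−6.5| + |4−0| = 3.5 + 4 = 7.5
d(R,C) = |3−8.5| + |4−2| = 5.5 + 2 = 7.5
d(R,D) = |3−11| + |4−10.5| = 8 + 6.5 = 14.5
d(R,E) = |3−5.5| + |4−9.5| = 2.5 + 5.5 = 8
d(R,F) = |3−11| + |4−1.5| = 8 + 2.5 = 10.5
The largest is to D.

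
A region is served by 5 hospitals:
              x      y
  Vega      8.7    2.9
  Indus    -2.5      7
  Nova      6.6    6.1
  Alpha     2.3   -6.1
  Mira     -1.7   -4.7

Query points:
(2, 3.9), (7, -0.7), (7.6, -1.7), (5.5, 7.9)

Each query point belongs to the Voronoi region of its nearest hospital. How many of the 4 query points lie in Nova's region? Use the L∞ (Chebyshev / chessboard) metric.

1

(2, 3.9) — d to each: Vega:6.7, Indus:4.5, Nova:4.6, Alpha:10, Mira:8.6 → nearest is Indus
(7, -0.7) — d to each: Vega:3.6, Indus:9.5, Nova:6.8, Alpha:5.4, Mira:8.7 → nearest is Vega
(7.6, -1.7) — d to each: Vega:4.6, Indus:10.1, Nova:7.8, Alpha:5.3, Mira:9.3 → nearest is Vega
(5.5, 7.9) — d to each: Vega:5, Indus:8, Nova:1.8, Alpha:14, Mira:12.6 → nearest is Nova
1 of the 4 points has Nova as nearest.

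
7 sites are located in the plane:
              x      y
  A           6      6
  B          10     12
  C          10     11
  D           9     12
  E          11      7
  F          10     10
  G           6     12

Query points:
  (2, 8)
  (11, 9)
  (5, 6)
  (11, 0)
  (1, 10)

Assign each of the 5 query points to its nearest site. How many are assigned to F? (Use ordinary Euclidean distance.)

(2, 8) — d² to each: A:20, B:80, C:73, D:65, E:82, F:68, G:32 → nearest is A
(11, 9) — d² to each: A:34, B:10, C:5, D:13, E:4, F:2, G:34 → nearest is F
(5, 6) — d² to each: A:1, B:61, C:50, D:52, E:37, F:41, G:37 → nearest is A
(11, 0) — d² to each: A:61, B:145, C:122, D:148, E:49, F:101, G:169 → nearest is E
(1, 10) — d² to each: A:41, B:85, C:82, D:68, E:109, F:81, G:29 → nearest is G
1 of the 5 points has F as nearest.

1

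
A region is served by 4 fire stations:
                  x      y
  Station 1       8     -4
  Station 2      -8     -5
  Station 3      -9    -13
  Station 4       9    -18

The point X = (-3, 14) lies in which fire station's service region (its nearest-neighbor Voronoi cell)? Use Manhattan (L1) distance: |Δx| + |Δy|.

Station 2

d(X, Station 1) = |-3−8| + |14−(-4)| = 11 + 18 = 29
d(X, Station 2) = |-3−(-8)| + |14−(-5)| = 5 + 19 = 24
d(X, Station 3) = |-3−(-9)| + |14−(-13)| = 6 + 27 = 33
d(X, Station 4) = |-3−9| + |14−(-18)| = 12 + 32 = 44
Minimum is at Station 2.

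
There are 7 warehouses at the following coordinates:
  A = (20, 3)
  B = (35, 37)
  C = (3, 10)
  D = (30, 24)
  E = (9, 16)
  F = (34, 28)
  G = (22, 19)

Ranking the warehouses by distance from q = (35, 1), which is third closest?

D

Compare squared distances (the ordering matches that of the actual distances):
|qA|² = (35−20)² + (1−3)² = 225 + 4 = 229
|qB|² = (35−35)² + (1−37)² = 0 + 1296 = 1296
|qC|² = (35−3)² + (1−10)² = 1024 + 81 = 1105
|qD|² = (35−30)² + (1−24)² = 25 + 529 = 554
|qE|² = (35−9)² + (1−16)² = 676 + 225 = 901
|qF|² = (35−34)² + (1−28)² = 1 + 729 = 730
|qG|² = (35−22)² + (1−19)² = 169 + 324 = 493
Sorted ascending: A, G, D, F, … — the third-nearest is D.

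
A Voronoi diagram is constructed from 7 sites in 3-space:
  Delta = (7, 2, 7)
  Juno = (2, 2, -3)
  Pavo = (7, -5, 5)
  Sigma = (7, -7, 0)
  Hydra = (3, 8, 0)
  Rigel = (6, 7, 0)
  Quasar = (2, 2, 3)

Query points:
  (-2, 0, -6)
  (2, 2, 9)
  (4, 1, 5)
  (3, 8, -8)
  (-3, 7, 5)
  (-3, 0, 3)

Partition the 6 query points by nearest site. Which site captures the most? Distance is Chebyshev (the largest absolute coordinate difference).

(-2, 0, -6) — d to each: Delta:13, Juno:4, Pavo:11, Sigma:9, Hydra:8, Rigel:8, Quasar:9 → nearest is Juno
(2, 2, 9) — d to each: Delta:5, Juno:12, Pavo:7, Sigma:9, Hydra:9, Rigel:9, Quasar:6 → nearest is Delta
(4, 1, 5) — d to each: Delta:3, Juno:8, Pavo:6, Sigma:8, Hydra:7, Rigel:6, Quasar:2 → nearest is Quasar
(3, 8, -8) — d to each: Delta:15, Juno:6, Pavo:13, Sigma:15, Hydra:8, Rigel:8, Quasar:11 → nearest is Juno
(-3, 7, 5) — d to each: Delta:10, Juno:8, Pavo:12, Sigma:14, Hydra:6, Rigel:9, Quasar:5 → nearest is Quasar
(-3, 0, 3) — d to each: Delta:10, Juno:6, Pavo:10, Sigma:10, Hydra:8, Rigel:9, Quasar:5 → nearest is Quasar
Tally — Delta:1, Juno:2, Quasar:3. Quasar captures the most (3).

Quasar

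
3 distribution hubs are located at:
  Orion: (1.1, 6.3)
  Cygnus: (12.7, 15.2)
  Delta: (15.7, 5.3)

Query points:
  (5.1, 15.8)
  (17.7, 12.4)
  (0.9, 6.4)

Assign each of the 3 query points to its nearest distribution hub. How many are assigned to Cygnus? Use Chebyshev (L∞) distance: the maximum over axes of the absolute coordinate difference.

2

(5.1, 15.8) — d to each: Orion:9.5, Cygnus:7.6, Delta:10.6 → nearest is Cygnus
(17.7, 12.4) — d to each: Orion:16.6, Cygnus:5, Delta:7.1 → nearest is Cygnus
(0.9, 6.4) — d to each: Orion:0.2, Cygnus:11.8, Delta:14.8 → nearest is Orion
2 of the 3 points have Cygnus as nearest.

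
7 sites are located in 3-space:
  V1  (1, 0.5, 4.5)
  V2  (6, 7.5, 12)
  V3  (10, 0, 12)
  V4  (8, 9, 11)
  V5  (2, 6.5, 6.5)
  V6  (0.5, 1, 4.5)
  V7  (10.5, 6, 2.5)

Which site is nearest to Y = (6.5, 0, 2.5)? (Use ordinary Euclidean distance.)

Since √ is increasing, it suffices to compare squared distances:
|YV1|² = 30.25 + 0.25 + 4 = 34.5
|YV2|² = 0.25 + 56.25 + 90.25 = 146.75
|YV3|² = 12.25 + 0 + 90.25 = 102.5
|YV4|² = 2.25 + 81 + 72.25 = 155.5
|YV5|² = 20.25 + 42.25 + 16 = 78.5
|YV6|² = 36 + 1 + 4 = 41
|YV7|² = 16 + 36 + 0 = 52
The smallest is to V1, so Y lies in the Voronoi region of V1.

V1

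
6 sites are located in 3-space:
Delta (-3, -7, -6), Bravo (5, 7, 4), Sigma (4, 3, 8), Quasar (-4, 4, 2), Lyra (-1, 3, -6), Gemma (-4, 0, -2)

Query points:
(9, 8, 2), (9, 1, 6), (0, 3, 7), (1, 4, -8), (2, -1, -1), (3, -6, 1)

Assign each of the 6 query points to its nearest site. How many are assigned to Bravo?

(9, 8, 2) — d² to each: Delta:433, Bravo:21, Sigma:86, Quasar:185, Lyra:189, Gemma:249 → nearest is Bravo
(9, 1, 6) — d² to each: Delta:352, Bravo:56, Sigma:33, Quasar:194, Lyra:248, Gemma:234 → nearest is Sigma
(0, 3, 7) — d² to each: Delta:278, Bravo:50, Sigma:17, Quasar:42, Lyra:170, Gemma:106 → nearest is Sigma
(1, 4, -8) — d² to each: Delta:141, Bravo:169, Sigma:266, Quasar:125, Lyra:9, Gemma:77 → nearest is Lyra
(2, -1, -1) — d² to each: Delta:86, Bravo:98, Sigma:101, Quasar:70, Lyra:50, Gemma:38 → nearest is Gemma
(3, -6, 1) — d² to each: Delta:86, Bravo:182, Sigma:131, Quasar:150, Lyra:146, Gemma:94 → nearest is Delta
1 of the 6 points has Bravo as nearest.

1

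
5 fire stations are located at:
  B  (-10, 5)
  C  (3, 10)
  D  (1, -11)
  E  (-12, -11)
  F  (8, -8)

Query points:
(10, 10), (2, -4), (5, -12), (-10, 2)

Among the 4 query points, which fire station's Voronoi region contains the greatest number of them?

(10, 10) — d² to each: B:425, C:49, D:522, E:925, F:328 → nearest is C
(2, -4) — d² to each: B:225, C:197, D:50, E:245, F:52 → nearest is D
(5, -12) — d² to each: B:514, C:488, D:17, E:290, F:25 → nearest is D
(-10, 2) — d² to each: B:9, C:233, D:290, E:173, F:424 → nearest is B
Tally — B:1, C:1, D:2. D captures the most (2).

D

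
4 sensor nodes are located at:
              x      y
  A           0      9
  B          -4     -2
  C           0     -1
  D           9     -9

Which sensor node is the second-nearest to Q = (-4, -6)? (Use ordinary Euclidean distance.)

C

Compare squared distances (the ordering matches that of the actual distances):
|QA|² = (-4−0)² + (-6−9)² = 16 + 225 = 241
|QB|² = (-4−(-4))² + (-6−(-2))² = 0 + 16 = 16
|QC|² = (-4−0)² + (-6−(-1))² = 16 + 25 = 41
|QD|² = (-4−9)² + (-6−(-9))² = 169 + 9 = 178
Sorted ascending: B, C, D, … — the second-nearest is C.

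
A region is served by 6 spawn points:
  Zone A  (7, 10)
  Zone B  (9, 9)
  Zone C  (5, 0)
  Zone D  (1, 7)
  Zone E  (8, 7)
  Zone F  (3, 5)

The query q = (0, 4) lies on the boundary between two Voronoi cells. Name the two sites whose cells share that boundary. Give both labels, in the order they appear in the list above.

Zone D and Zone F

Squared distances from q to each site:
d²(q, Zone A) = 49 + 36 = 85
d²(q, Zone B) = 81 + 25 = 106
d²(q, Zone C) = 25 + 16 = 41
d²(q, Zone D) = 1 + 9 = 10
d²(q, Zone E) = 64 + 9 = 73
d²(q, Zone F) = 9 + 1 = 10
q is equidistant from Zone D and Zone F (both at squared distance 10), and every other site is strictly farther — so q lies on the Zone D–Zone F Voronoi edge.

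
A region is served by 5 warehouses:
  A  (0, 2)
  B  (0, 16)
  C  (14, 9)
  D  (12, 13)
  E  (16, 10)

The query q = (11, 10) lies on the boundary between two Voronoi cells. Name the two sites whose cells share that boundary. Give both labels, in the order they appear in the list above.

C and D

Squared distances from q to each site:
|qA|² = (11−0)² + (10−2)² = 121 + 64 = 185
|qB|² = (11−0)² + (10−16)² = 121 + 36 = 157
|qC|² = (11−14)² + (10−9)² = 9 + 1 = 10
|qD|² = (11−12)² + (10−13)² = 1 + 9 = 10
|qE|² = (11−16)² + (10−10)² = 25 + 0 = 25
q is equidistant from C and D (both at squared distance 10), and every other site is strictly farther — so q lies on the C–D Voronoi edge.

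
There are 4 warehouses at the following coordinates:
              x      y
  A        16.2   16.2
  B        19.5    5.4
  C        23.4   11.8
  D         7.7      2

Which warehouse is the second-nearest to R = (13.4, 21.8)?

C

Compare squared distances (the ordering matches that of the actual distances):
|RA|² = (13.4−16.2)² + (21.8−16.2)² = 7.84 + 31.36 = 39.2
|RB|² = (13.4−19.5)² + (21.8−5.4)² = 37.21 + 268.96 = 306.17
|RC|² = (13.4−23.4)² + (21.8−11.8)² = 100 + 100 = 200
|RD|² = (13.4−7.7)² + (21.8−2)² = 32.49 + 392.04 = 424.53
Sorted ascending: A, C, B, … — the second-nearest is C.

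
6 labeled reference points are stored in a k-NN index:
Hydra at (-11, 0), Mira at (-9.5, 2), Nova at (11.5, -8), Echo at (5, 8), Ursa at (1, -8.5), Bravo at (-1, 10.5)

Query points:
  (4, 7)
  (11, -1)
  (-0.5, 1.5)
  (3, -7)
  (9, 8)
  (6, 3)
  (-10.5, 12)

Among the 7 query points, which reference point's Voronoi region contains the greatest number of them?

Echo

(4, 7) — d² to each: Hydra:274, Mira:207.25, Nova:281.25, Echo:2, Ursa:249.25, Bravo:37.25 → nearest is Echo
(11, -1) — d² to each: Hydra:485, Mira:429.25, Nova:49.25, Echo:117, Ursa:156.25, Bravo:276.25 → nearest is Nova
(-0.5, 1.5) — d² to each: Hydra:112.5, Mira:81.25, Nova:234.25, Echo:72.5, Ursa:102.25, Bravo:81.25 → nearest is Echo
(3, -7) — d² to each: Hydra:245, Mira:237.25, Nova:73.25, Echo:229, Ursa:6.25, Bravo:322.25 → nearest is Ursa
(9, 8) — d² to each: Hydra:464, Mira:378.25, Nova:262.25, Echo:16, Ursa:336.25, Bravo:106.25 → nearest is Echo
(6, 3) — d² to each: Hydra:298, Mira:241.25, Nova:151.25, Echo:26, Ursa:157.25, Bravo:105.25 → nearest is Echo
(-10.5, 12) — d² to each: Hydra:144.25, Mira:101, Nova:884, Echo:256.25, Ursa:552.5, Bravo:92.5 → nearest is Bravo
Tally — Nova:1, Echo:4, Ursa:1, Bravo:1. Echo captures the most (4).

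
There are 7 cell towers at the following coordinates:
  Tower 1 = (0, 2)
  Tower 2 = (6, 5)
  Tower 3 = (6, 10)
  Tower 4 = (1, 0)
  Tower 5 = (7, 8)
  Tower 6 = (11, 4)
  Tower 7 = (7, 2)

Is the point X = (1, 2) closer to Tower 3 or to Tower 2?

Compare squared distances:
d²(X, Tower 3) = (1−6)² + (2−10)² = 25 + 64 = 89
d²(X, Tower 2) = (1−6)² + (2−5)² = 25 + 9 = 34
89 > 34, so Tower 2 is closer.

Tower 2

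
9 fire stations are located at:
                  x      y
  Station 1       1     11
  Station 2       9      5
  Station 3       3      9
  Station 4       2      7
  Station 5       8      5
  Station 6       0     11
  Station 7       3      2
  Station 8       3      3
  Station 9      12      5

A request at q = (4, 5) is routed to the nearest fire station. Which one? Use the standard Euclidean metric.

Squared Euclidean distances:
d²(q, Station 1) = (4−1)² + (5−11)² = 9 + 36 = 45
d²(q, Station 2) = (4−9)² + (5−5)² = 25 + 0 = 25
d²(q, Station 3) = (4−3)² + (5−9)² = 1 + 16 = 17
d²(q, Station 4) = (4−2)² + (5−7)² = 4 + 4 = 8
d²(q, Station 5) = (4−8)² + (5−5)² = 16 + 0 = 16
d²(q, Station 6) = (4−0)² + (5−11)² = 16 + 36 = 52
d²(q, Station 7) = (4−3)² + (5−2)² = 1 + 9 = 10
d²(q, Station 8) = (4−3)² + (5−3)² = 1 + 4 = 5
d²(q, Station 9) = (4−12)² + (5−5)² = 64 + 0 = 64
The smallest is to Station 8, so q lies in the Voronoi region of Station 8.

Station 8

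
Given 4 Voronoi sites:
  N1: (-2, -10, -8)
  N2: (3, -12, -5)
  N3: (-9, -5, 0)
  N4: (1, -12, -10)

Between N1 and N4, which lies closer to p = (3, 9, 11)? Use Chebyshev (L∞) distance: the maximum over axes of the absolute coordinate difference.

d(p,N1) = max(5, 19, 19) = 19
d(p,N4) = max(2, 21, 21) = 21
19 < 21, so N1 is closer.

N1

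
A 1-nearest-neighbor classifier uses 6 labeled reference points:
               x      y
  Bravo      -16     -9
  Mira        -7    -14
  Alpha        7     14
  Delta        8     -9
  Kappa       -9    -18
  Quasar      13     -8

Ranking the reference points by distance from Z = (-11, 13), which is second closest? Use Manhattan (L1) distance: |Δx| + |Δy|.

Bravo

d(Z, Bravo) = |-11−(-16)| + |13−(-9)| = 5 + 22 = 27
d(Z, Mira) = |-11−(-7)| + |13−(-14)| = 4 + 27 = 31
d(Z, Alpha) = |-11−7| + |13−14| = 18 + 1 = 19
d(Z, Delta) = |-11−8| + |13−(-9)| = 19 + 22 = 41
d(Z, Kappa) = |-11−(-9)| + |13−(-18)| = 2 + 31 = 33
d(Z, Quasar) = |-11−13| + |13−(-8)| = 24 + 21 = 45
Sorted ascending: Alpha, Bravo, Mira, … — the second-nearest is Bravo.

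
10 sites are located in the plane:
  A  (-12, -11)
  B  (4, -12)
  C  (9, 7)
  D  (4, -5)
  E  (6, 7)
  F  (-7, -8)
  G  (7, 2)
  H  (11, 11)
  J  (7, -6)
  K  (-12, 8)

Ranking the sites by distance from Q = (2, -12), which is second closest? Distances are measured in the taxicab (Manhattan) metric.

D

d(Q,A) = |2−(-12)| + |-12−(-11)| = 14 + 1 = 15
d(Q,B) = |2−4| + |-12−(-12)| = 2 + 0 = 2
d(Q,C) = |2−9| + |-12−7| = 7 + 19 = 26
d(Q,D) = |2−4| + |-12−(-5)| = 2 + 7 = 9
d(Q,E) = |2−6| + |-12−7| = 4 + 19 = 23
d(Q,F) = |2−(-7)| + |-12−(-8)| = 9 + 4 = 13
d(Q,G) = |2−7| + |-12−2| = 5 + 14 = 19
d(Q,H) = |2−11| + |-12−11| = 9 + 23 = 32
d(Q,J) = |2−7| + |-12−(-6)| = 5 + 6 = 11
d(Q,K) = |2−(-12)| + |-12−8| = 14 + 20 = 34
Sorted ascending: B, D, J, … — the second-nearest is D.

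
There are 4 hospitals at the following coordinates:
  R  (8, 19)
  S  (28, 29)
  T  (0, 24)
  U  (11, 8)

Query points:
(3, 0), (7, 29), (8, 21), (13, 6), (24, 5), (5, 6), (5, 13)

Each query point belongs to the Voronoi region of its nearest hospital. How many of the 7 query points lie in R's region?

(3, 0) — d² to each: R:386, S:1466, T:585, U:128 → nearest is U
(7, 29) — d² to each: R:101, S:441, T:74, U:457 → nearest is T
(8, 21) — d² to each: R:4, S:464, T:73, U:178 → nearest is R
(13, 6) — d² to each: R:194, S:754, T:493, U:8 → nearest is U
(24, 5) — d² to each: R:452, S:592, T:937, U:178 → nearest is U
(5, 6) — d² to each: R:178, S:1058, T:349, U:40 → nearest is U
(5, 13) — d² to each: R:45, S:785, T:146, U:61 → nearest is R
2 of the 7 points have R as nearest.

2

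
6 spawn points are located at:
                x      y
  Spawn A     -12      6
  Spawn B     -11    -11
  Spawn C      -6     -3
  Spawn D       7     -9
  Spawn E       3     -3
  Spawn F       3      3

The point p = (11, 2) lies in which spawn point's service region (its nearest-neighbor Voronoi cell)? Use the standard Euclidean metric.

Spawn F

Squared Euclidean distances:
d²(p, Spawn A) = (11−(-12))² + (2−6)² = 529 + 16 = 545
d²(p, Spawn B) = (11−(-11))² + (2−(-11))² = 484 + 169 = 653
d²(p, Spawn C) = (11−(-6))² + (2−(-3))² = 289 + 25 = 314
d²(p, Spawn D) = (11−7)² + (2−(-9))² = 16 + 121 = 137
d²(p, Spawn E) = (11−3)² + (2−(-3))² = 64 + 25 = 89
d²(p, Spawn F) = (11−3)² + (2−3)² = 64 + 1 = 65
Minimum is at Spawn F.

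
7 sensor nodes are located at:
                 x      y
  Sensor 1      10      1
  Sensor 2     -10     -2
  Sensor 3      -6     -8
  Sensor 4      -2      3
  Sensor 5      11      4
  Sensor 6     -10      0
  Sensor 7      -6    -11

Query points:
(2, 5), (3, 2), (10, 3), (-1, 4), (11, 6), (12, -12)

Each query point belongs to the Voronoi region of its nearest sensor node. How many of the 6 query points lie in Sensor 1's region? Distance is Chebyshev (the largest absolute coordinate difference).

1

(2, 5) — d to each: Sensor 1:8, Sensor 2:12, Sensor 3:13, Sensor 4:4, Sensor 5:9, Sensor 6:12, Sensor 7:16 → nearest is Sensor 4
(3, 2) — d to each: Sensor 1:7, Sensor 2:13, Sensor 3:10, Sensor 4:5, Sensor 5:8, Sensor 6:13, Sensor 7:13 → nearest is Sensor 4
(10, 3) — d to each: Sensor 1:2, Sensor 2:20, Sensor 3:16, Sensor 4:12, Sensor 5:1, Sensor 6:20, Sensor 7:16 → nearest is Sensor 5
(-1, 4) — d to each: Sensor 1:11, Sensor 2:9, Sensor 3:12, Sensor 4:1, Sensor 5:12, Sensor 6:9, Sensor 7:15 → nearest is Sensor 4
(11, 6) — d to each: Sensor 1:5, Sensor 2:21, Sensor 3:17, Sensor 4:13, Sensor 5:2, Sensor 6:21, Sensor 7:17 → nearest is Sensor 5
(12, -12) — d to each: Sensor 1:13, Sensor 2:22, Sensor 3:18, Sensor 4:15, Sensor 5:16, Sensor 6:22, Sensor 7:18 → nearest is Sensor 1
1 of the 6 points has Sensor 1 as nearest.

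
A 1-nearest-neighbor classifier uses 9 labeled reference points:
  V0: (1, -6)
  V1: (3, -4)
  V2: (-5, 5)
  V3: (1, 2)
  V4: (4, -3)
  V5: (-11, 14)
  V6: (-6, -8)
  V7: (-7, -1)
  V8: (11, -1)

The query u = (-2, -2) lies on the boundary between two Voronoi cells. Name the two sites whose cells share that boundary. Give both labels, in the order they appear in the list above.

V0 and V3

Squared distances from u to each site:
|uV0|² = (-2−1)² + (-2−(-6))² = 9 + 16 = 25
|uV1|² = (-2−3)² + (-2−(-4))² = 25 + 4 = 29
|uV2|² = (-2−(-5))² + (-2−5)² = 9 + 49 = 58
|uV3|² = (-2−1)² + (-2−2)² = 9 + 16 = 25
|uV4|² = (-2−4)² + (-2−(-3))² = 36 + 1 = 37
|uV5|² = (-2−(-11))² + (-2−14)² = 81 + 256 = 337
|uV6|² = (-2−(-6))² + (-2−(-8))² = 16 + 36 = 52
|uV7|² = (-2−(-7))² + (-2−(-1))² = 25 + 1 = 26
|uV8|² = (-2−11)² + (-2−(-1))² = 169 + 1 = 170
u is equidistant from V0 and V3 (both at squared distance 25), and every other site is strictly farther — so u lies on the V0–V3 Voronoi edge.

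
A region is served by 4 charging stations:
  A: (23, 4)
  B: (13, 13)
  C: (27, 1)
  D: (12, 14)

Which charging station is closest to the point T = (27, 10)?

A

Compare squared distances (the ordering matches that of the actual distances):
|TA|² = (27−23)² + (10−4)² = 16 + 36 = 52
|TB|² = (27−13)² + (10−13)² = 196 + 9 = 205
|TC|² = (27−27)² + (10−1)² = 0 + 81 = 81
|TD|² = (27−12)² + (10−14)² = 225 + 16 = 241
The smallest is to A, so T lies in the Voronoi region of A.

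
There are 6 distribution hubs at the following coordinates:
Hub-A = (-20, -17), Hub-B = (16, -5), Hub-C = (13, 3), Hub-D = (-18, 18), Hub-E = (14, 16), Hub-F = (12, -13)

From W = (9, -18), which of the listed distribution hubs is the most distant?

Squared Euclidean distances:
d²(W, Hub-A) = (9−(-20))² + (-18−(-17))² = 841 + 1 = 842
d²(W, Hub-B) = (9−16)² + (-18−(-5))² = 49 + 169 = 218
d²(W, Hub-C) = (9−13)² + (-18−3)² = 16 + 441 = 457
d²(W, Hub-D) = (9−(-18))² + (-18−18)² = 729 + 1296 = 2025
d²(W, Hub-E) = (9−14)² + (-18−16)² = 25 + 1156 = 1181
d²(W, Hub-F) = (9−12)² + (-18−(-13))² = 9 + 25 = 34
The largest is to Hub-D.

Hub-D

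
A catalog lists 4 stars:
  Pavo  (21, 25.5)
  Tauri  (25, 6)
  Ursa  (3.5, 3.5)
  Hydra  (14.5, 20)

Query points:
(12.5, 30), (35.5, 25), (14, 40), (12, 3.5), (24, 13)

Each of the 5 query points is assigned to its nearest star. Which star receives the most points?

(12.5, 30) — d² to each: Pavo:92.5, Tauri:732.25, Ursa:783.25, Hydra:104 → nearest is Pavo
(35.5, 25) — d² to each: Pavo:210.5, Tauri:471.25, Ursa:1486.25, Hydra:466 → nearest is Pavo
(14, 40) — d² to each: Pavo:259.25, Tauri:1277, Ursa:1442.5, Hydra:400.25 → nearest is Pavo
(12, 3.5) — d² to each: Pavo:565, Tauri:175.25, Ursa:72.25, Hydra:278.5 → nearest is Ursa
(24, 13) — d² to each: Pavo:165.25, Tauri:50, Ursa:510.5, Hydra:139.25 → nearest is Tauri
Tally — Pavo:3, Tauri:1, Ursa:1. Pavo captures the most (3).

Pavo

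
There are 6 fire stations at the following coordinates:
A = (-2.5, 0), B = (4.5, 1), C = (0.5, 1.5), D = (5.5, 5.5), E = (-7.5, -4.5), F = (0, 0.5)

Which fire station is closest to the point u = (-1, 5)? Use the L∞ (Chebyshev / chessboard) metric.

C

d(u,A) = max(1.5, 5) = 5
d(u,B) = max(5.5, 4) = 5.5
d(u,C) = max(1.5, 3.5) = 3.5
d(u,D) = max(6.5, 0.5) = 6.5
d(u,E) = max(6.5, 9.5) = 9.5
d(u,F) = max(1, 4.5) = 4.5
C is nearest.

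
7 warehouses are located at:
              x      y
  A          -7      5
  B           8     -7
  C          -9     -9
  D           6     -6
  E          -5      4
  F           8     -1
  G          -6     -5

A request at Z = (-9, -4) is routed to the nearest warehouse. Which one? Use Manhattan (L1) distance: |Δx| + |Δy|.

G

d(Z,A) = |-9−(-7)| + |-4−5| = 2 + 9 = 11
d(Z,B) = |-9−8| + |-4−(-7)| = 17 + 3 = 20
d(Z,C) = |-9−(-9)| + |-4−(-9)| = 0 + 5 = 5
d(Z,D) = |-9−6| + |-4−(-6)| = 15 + 2 = 17
d(Z,E) = |-9−(-5)| + |-4−4| = 4 + 8 = 12
d(Z,F) = |-9−8| + |-4−(-1)| = 17 + 3 = 20
d(Z,G) = |-9−(-6)| + |-4−(-5)| = 3 + 1 = 4
The smallest is to G, so Z lies in the Voronoi region of G.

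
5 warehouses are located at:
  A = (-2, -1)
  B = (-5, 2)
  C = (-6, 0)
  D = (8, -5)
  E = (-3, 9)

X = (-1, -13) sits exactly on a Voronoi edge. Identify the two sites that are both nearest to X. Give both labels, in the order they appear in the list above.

Squared distances from X to each site:
|XA|² = (-1−(-2))² + (-13−(-1))² = 1 + 144 = 145
|XB|² = (-1−(-5))² + (-13−2)² = 16 + 225 = 241
|XC|² = (-1−(-6))² + (-13−0)² = 25 + 169 = 194
|XD|² = (-1−8)² + (-13−(-5))² = 81 + 64 = 145
|XE|² = (-1−(-3))² + (-13−9)² = 4 + 484 = 488
X is equidistant from A and D (both at squared distance 145), and every other site is strictly farther — so X lies on the A–D Voronoi edge.

A and D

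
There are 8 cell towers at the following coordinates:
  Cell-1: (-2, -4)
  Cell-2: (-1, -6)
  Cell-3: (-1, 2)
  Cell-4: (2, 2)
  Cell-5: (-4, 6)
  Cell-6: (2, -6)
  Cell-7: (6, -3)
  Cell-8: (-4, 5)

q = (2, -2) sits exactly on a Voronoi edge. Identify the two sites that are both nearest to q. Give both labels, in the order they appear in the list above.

Cell-4 and Cell-6

Squared distances from q to each site:
d²(q, Cell-1) = 16 + 4 = 20
d²(q, Cell-2) = 9 + 16 = 25
d²(q, Cell-3) = 9 + 16 = 25
d²(q, Cell-4) = 0 + 16 = 16
d²(q, Cell-5) = 36 + 64 = 100
d²(q, Cell-6) = 0 + 16 = 16
d²(q, Cell-7) = 16 + 1 = 17
d²(q, Cell-8) = 36 + 49 = 85
q is equidistant from Cell-4 and Cell-6 (both at squared distance 16), and every other site is strictly farther — so q lies on the Cell-4–Cell-6 Voronoi edge.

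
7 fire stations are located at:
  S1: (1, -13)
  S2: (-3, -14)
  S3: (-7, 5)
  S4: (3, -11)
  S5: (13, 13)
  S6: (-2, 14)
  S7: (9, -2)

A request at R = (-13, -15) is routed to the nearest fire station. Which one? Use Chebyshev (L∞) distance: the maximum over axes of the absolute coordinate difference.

d(R,S1) = max(14, 2) = 14
d(R,S2) = max(10, 1) = 10
d(R,S3) = max(6, 20) = 20
d(R,S4) = max(16, 4) = 16
d(R,S5) = max(26, 28) = 28
d(R,S6) = max(11, 29) = 29
d(R,S7) = max(22, 13) = 22
S2 is nearest.

S2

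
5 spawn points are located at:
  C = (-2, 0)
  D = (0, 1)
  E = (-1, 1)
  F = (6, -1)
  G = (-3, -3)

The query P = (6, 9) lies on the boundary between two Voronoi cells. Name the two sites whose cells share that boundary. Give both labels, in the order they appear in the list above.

Squared distances from P to each site:
|PC|² = (6−(-2))² + (9−0)² = 64 + 81 = 145
|PD|² = (6−0)² + (9−1)² = 36 + 64 = 100
|PE|² = (6−(-1))² + (9−1)² = 49 + 64 = 113
|PF|² = (6−6)² + (9−(-1))² = 0 + 100 = 100
|PG|² = (6−(-3))² + (9−(-3))² = 81 + 144 = 225
P is equidistant from D and F (both at squared distance 100), and every other site is strictly farther — so P lies on the D–F Voronoi edge.

D and F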